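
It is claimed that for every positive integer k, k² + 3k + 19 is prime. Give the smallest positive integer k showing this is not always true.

k = 15

We need the least positive integer k for which k² + 3k + 19 is not prime.
The first 14 eligible values, up to k = 14, all satisfy the conclusion.
k = 15: k² + 3k + 19 = 289 = 17 × 17, composite.
Thus k = 15 disproves the claim, and no smaller k works.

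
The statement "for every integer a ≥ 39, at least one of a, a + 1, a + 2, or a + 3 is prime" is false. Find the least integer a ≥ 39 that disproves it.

a = 48

For a = 39, 40, 41, 42, 43, 44, 45, 46, 47 the conclusion holds.
a = 48: 48 = 2 × 24; 49 = 7 × 7; 50 = 2 × 25; 51 = 3 × 17 — all composite.
Thus a = 48 disproves the claim, and no smaller a works.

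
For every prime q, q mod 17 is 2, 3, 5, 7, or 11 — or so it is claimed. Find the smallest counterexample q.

q = 13

For q = 2, 3, 5, 7, 11 the conclusion holds.
q = 13: 13 mod 17 = 13 — not in {2, 3, 5, 7, 11}.
Hence q = 13 is a counterexample.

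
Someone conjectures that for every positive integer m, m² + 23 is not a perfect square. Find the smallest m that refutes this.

m = 11

Check each positive integer m in order until m² + 23 is a perfect square.
For m = 1, 2, 3, 4, 5, 6, 7, 8, 9, 10 the conclusion holds.
m = 11: 11² + 23 = 144 = 12², a perfect square.
Thus m = 11 disproves the claim, and no smaller m works.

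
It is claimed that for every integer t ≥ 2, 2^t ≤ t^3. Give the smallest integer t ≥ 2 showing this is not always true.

t = 10

t = 2: 2^t = 4 and t^3 = 8, so 4 ≤ 8.
t = 3: 2^t = 8 and t^3 = 27, so 8 ≤ 27.
t = 4: 2^t = 16 and t^3 = 64, so 16 ≤ 64.
t = 5: 2^t = 32 and t^3 = 125, so 32 ≤ 125.
t = 6: 2^t = 64 and t^3 = 216, so 64 ≤ 216.
t = 7: 2^t = 128 and t^3 = 343, so 128 ≤ 343.
t = 8: 2^t = 256 and t^3 = 512, so 256 ≤ 512.
t = 9: 2^t = 512 and t^3 = 729, so 512 ≤ 729.
t = 10: 2^t = 1024 and t^3 = 1000, so 1024 > 1000.
Thus t = 10 disproves the claim, and no smaller t works.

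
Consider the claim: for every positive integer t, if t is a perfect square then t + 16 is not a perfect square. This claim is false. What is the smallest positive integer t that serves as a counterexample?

t = 9

t = 1: 1 + 16 = 17, not a perfect square.
t = 4: 4 + 16 = 20, not a perfect square.
t = 9: 9 = 3² and 9 + 16 = 25 = 5².
Thus t = 9 disproves the claim, and no smaller t works.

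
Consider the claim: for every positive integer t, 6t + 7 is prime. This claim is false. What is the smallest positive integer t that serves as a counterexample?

Check each positive integer t in order until 6t + 7 is not prime.
For t = 1, 2 the conclusion holds.
t = 3: 6t + 7 = 25 = 5 × 5, composite.
So t = 3 is the smallest counterexample.

t = 3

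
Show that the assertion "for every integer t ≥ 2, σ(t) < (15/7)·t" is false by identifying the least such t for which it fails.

For t = 2, 3, 4, 5, 6, 7, 8, 9, 10, 11 the conclusion holds.
t = 12: σ(12) = 28; 28 ≥ 180/7.

t = 12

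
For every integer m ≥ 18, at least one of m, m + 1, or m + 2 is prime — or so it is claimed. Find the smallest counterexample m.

m = 20

A counterexample is any integer m ≥ 18 such that m, m + 1, m + 2 are all composite; we check each in order.
m = 18: 19 is prime.
m = 19: 19 is prime.
m = 20: 20 = 2 × 10; 21 = 3 × 7; 22 = 2 × 11 — all composite.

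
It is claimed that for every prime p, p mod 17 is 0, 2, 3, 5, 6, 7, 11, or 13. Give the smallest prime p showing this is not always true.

Check each prime p in order until the claim fails.
For p = 2, 3, 5, 7, 11, 13, 17, 19, 23 the conclusion holds.
p = 29: 29 mod 17 = 12 — not in {0, 2, 3, 5, 6, 7, 11, 13}.
Thus p = 29 disproves the claim, and no smaller p works.

p = 29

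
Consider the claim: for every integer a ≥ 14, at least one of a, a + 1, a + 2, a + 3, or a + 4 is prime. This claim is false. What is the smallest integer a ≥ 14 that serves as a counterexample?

Check each integer a ≥ 14 in order until a, a + 1, a + 2, a + 3, a + 4 are all composite.
For a = 14, 15, 16, 17, 18, 19, 20, 21, 22, 23 the conclusion holds.
a = 24: 24 = 2 × 12; 25 = 5 × 5; 26 = 2 × 13; 27 = 3 × 9; 28 = 2 × 14 — all composite.
Hence a = 24 is a counterexample.

a = 24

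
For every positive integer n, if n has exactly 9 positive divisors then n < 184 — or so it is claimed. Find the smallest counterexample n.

n = 36: τ(36) = 9; 36 < 184.
n = 100: τ(100) = 9; 100 < 184.
n = 196: τ(196) = 9; 196 ≥ 184.
So n = 196 is the smallest counterexample.

n = 196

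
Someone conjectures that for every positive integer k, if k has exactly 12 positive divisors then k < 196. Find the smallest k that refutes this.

For k = 60, 72, 84, 90, …, 150, 156, 160 the conclusion holds.
k = 198: τ(198) = 12; 198 ≥ 196.
Hence k = 198 is a counterexample.

k = 198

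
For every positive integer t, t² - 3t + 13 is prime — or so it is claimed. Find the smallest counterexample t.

t = 12

Check each positive integer t in order until t² - 3t + 13 is not prime.
For t = 1, 2, 3, 4, …, 9, 10, 11 the conclusion holds.
t = 12: t² - 3t + 13 = 121 = 11 × 11, composite.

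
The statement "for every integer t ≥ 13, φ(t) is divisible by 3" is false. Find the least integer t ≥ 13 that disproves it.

For t = 13, 14 the conclusion holds.
t = 15: φ(15) = 8; 8 mod 3 = 2.

t = 15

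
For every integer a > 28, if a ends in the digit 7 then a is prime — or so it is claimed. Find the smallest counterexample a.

A counterexample is any integer a > 28 such that a ends in the digit 7 but a is not prime; we check each in order.
For a = 37, 47 the conclusion holds.
a = 57: 57 ends in 7; 57 = 3 × 19, composite.
Thus a = 57 disproves the claim, and no smaller a works.

a = 57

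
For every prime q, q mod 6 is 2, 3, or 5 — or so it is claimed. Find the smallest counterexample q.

A counterexample is any prime q such that the claim fails; we check each in order.
q = 2: 2 mod 6 = 2.
q = 3: 3 mod 6 = 3.
q = 5: 5 mod 6 = 5.
q = 7: 7 mod 6 = 1 — not in {2, 3, 5}.

q = 7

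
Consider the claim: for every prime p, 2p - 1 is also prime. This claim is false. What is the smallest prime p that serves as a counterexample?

We need the least prime p for which 2p - 1 is not prime.
p = 2: 2p - 1 = 3, prime.
p = 3: 2p - 1 = 5, prime.
p = 5: 2p - 1 = 9 = 3 × 3, not prime.

p = 5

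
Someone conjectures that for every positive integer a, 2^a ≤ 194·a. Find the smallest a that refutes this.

a = 12

We need the least positive integer a for which 2^a > 194·a.
The first 11 eligible values, up to a = 11, all satisfy the conclusion.
a = 12: 2^a = 4096 and 194·a = 2328, so 4096 > 2328.
Hence a = 12 is a counterexample.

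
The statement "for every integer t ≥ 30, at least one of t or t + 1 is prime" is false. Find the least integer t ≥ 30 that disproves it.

t = 32

Check each integer t ≥ 30 in order until t, t + 1 are both composite.
For t = 30, 31 the conclusion holds.
t = 32: 32 = 2 × 16; 33 = 3 × 11 — both composite.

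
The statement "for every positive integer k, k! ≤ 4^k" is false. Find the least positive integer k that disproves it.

We need the least positive integer k for which k! > 4^k.
For k = 1, 2, 3, 4, 5, 6, 7, 8 the conclusion holds.
k = 9: k! = 362880 and 4^k = 262144, so 362880 > 262144.

k = 9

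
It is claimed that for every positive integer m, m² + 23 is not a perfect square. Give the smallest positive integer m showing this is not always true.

For m = 1, 2, 3, 4, 5, 6, 7, 8, 9, 10 the conclusion holds.
m = 11: 11² + 23 = 144 = 12², a perfect square.
So m = 11 is the smallest counterexample.

m = 11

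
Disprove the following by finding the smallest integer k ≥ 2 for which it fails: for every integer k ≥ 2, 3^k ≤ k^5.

Check each integer k ≥ 2 in order until 3^k > k^5.
The first 9 eligible values, up to k = 10, all satisfy the conclusion.
k = 11: 3^k = 177147 and k^5 = 161051, so 177147 > 161051.
Hence k = 11 is a counterexample.

k = 11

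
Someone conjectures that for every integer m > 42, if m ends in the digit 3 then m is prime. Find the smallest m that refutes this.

Check each integer m > 42 in order until m ends in the digit 3 but m is not prime.
m = 43: 43 ends in 3 and is prime.
m = 53: 53 ends in 3 and is prime.
m = 63: 63 ends in 3; 63 = 3 × 21, composite.

m = 63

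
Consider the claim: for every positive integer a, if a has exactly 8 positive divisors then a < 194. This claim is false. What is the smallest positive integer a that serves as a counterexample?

a = 195

We need the least positive integer a for which a has exactly 8 positive divisors but the claim fails.
The first 30 eligible values, up to a = 190, all satisfy the conclusion.
a = 195: τ(195) = 8; 195 ≥ 194.
Hence a = 195 is a counterexample.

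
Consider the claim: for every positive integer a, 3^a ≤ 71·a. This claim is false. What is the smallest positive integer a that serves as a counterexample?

Check each positive integer a in order until 3^a > 71·a.
a = 1: 3^a = 3 and 71·a = 71, so 3 ≤ 71.
a = 2: 3^a = 9 and 71·a = 142, so 9 ≤ 142.
a = 3: 3^a = 27 and 71·a = 213, so 27 ≤ 213.
a = 4: 3^a = 81 and 71·a = 284, so 81 ≤ 284.
a = 5: 3^a = 243 and 71·a = 355, so 243 ≤ 355.
a = 6: 3^a = 729 and 71·a = 426, so 729 > 426.

a = 6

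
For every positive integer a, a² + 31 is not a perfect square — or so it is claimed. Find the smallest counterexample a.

The first 14 eligible values, up to a = 14, all satisfy the conclusion.
a = 15: 15² + 31 = 256 = 16², a perfect square.

a = 15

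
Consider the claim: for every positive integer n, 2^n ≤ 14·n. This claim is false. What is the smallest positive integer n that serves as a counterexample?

Check each positive integer n in order until 2^n > 14·n.
The first 6 eligible values, up to n = 6, all satisfy the conclusion.
n = 7: 2^n = 128 and 14·n = 98, so 128 > 98.

n = 7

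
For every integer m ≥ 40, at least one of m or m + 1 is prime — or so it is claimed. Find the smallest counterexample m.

m = 44

We need the least integer m ≥ 40 for which m, m + 1 are both composite.
m = 40: 41 is prime.
m = 41: 41 is prime.
m = 42: 43 is prime.
m = 43: 43 is prime.
m = 44: 44 = 2 × 22; 45 = 3 × 15 — both composite.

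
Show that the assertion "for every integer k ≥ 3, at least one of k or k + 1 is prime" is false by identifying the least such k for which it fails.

k = 8

Check each integer k ≥ 3 in order until k, k + 1 are both composite.
The first 5 eligible values, up to k = 7, all satisfy the conclusion.
k = 8: 8 = 2 × 4; 9 = 3 × 3 — both composite.
So k = 8 is the smallest counterexample.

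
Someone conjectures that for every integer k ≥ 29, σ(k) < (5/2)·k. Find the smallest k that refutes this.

A counterexample is any integer k ≥ 29 such that the claim fails; we check each in order.
k = 29: σ(29) = 30; 30 < 145/2.
k = 30: σ(30) = 72; 72 < 75.
k = 31: σ(31) = 32; 32 < 155/2.
k = 32: σ(32) = 63; 63 < 80.
k = 33: σ(33) = 48; 48 < 165/2.
k = 34: σ(34) = 54; 54 < 85.
k = 35: σ(35) = 48; 48 < 175/2.
k = 36: σ(36) = 91; 91 ≥ 90.

k = 36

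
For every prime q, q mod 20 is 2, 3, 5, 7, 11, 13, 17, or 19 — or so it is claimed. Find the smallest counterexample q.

Check each prime q in order until the claim fails.
For q = 2, 3, 5, 7, 11, 13, 17, 19, 23 the conclusion holds.
q = 29: 29 mod 20 = 9 — not in {2, 3, 5, 7, 11, 13, 17, 19}.
Hence q = 29 is a counterexample.

q = 29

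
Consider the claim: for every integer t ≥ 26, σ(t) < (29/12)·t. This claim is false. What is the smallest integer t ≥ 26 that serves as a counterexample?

The first 10 eligible values, up to t = 35, all satisfy the conclusion.
t = 36: σ(36) = 91; 91 ≥ 87.

t = 36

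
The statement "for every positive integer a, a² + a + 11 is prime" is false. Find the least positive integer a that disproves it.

a = 10

Check each positive integer a in order until a² + a + 11 is not prime.
For a = 1, 2, 3, 4, 5, 6, 7, 8, 9 the conclusion holds.
a = 10: a² + a + 11 = 121 = 11 × 11, composite.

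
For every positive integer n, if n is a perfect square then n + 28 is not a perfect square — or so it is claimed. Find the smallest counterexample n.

Check each positive integer n in order until n is a perfect square but n + 28 is a perfect square.
n = 1: 1 + 28 = 29, not a perfect square.
n = 4: 4 + 28 = 32, not a perfect square.
n = 9: 9 + 28 = 37, not a perfect square.
n = 16: 16 + 28 = 44, not a perfect square.
n = 25: 25 + 28 = 53, not a perfect square.
n = 36: 36 = 6² and 36 + 28 = 64 = 8².
So n = 36 is the smallest counterexample.

n = 36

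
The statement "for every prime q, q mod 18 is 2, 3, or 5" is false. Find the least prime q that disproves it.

q = 7

For q = 2, 3, 5 the conclusion holds.
q = 7: 7 mod 18 = 7 — not in {2, 3, 5}.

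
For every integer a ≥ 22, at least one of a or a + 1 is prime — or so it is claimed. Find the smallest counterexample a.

A counterexample is any integer a ≥ 22 such that a, a + 1 are both composite; we check each in order.
a = 22: 23 is prime.
a = 23: 23 is prime.
a = 24: 24 = 2 × 12; 25 = 5 × 5 — both composite.
So a = 24 is the smallest counterexample.

a = 24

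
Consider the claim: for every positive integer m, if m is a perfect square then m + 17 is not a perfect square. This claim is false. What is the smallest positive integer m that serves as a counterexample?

For m = 1, 4, 9, 16, 25, 36, 49 the conclusion holds.
m = 64: 64 = 8² and 64 + 17 = 81 = 9².

m = 64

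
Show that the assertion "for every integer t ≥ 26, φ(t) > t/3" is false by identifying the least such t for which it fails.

Check each integer t ≥ 26 in order until the claim fails.
The first 4 eligible values, up to t = 29, all satisfy the conclusion.
t = 30: φ(30) = 8 and 30/3 = 10, so φ(30) ≤ 30/3.
Thus t = 30 disproves the claim, and no smaller t works.

t = 30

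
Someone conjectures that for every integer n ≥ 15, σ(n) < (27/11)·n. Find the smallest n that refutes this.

n = 24

We need the least integer n ≥ 15 for which the claim fails.
For n = 15, 16, 17, 18, 19, 20, 21, 22, 23 the conclusion holds.
n = 24: σ(24) = 60; 60 ≥ 648/11.
Hence n = 24 is a counterexample.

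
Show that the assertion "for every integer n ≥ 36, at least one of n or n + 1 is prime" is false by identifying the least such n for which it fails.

We need the least integer n ≥ 36 for which n, n + 1 are both composite.
n = 36: 37 is prime.
n = 37: 37 is prime.
n = 38: 38 = 2 × 19; 39 = 3 × 13 — both composite.
So n = 38 is the smallest counterexample.

n = 38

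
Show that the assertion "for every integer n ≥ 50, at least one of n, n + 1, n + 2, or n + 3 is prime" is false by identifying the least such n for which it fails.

n = 54

Check each integer n ≥ 50 in order until n, n + 1, n + 2, n + 3 are all composite.
For n = 50, 51, 52, 53 the conclusion holds.
n = 54: 54 = 2 × 27; 55 = 5 × 11; 56 = 2 × 28; 57 = 3 × 19 — all composite.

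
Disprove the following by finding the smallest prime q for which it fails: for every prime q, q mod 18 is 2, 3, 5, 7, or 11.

For q = 2, 3, 5, 7, 11 the conclusion holds.
q = 13: 13 mod 18 = 13 — not in {2, 3, 5, 7, 11}.

q = 13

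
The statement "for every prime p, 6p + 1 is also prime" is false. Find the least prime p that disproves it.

The first 7 eligible values, up to p = 17, all satisfy the conclusion.
p = 19: 6p + 1 = 115 = 5 × 23, not prime.
Thus p = 19 disproves the claim, and no smaller p works.

p = 19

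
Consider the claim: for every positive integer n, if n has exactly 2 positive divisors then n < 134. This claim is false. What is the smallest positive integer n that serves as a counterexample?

For n = 2, 3, 5, 7, …, 113, 127, 131 the conclusion holds.
n = 137: τ(137) = 2; 137 ≥ 134.
Hence n = 137 is a counterexample.

n = 137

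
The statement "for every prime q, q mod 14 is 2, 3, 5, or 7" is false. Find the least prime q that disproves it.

We need the least prime q for which the claim fails.
For q = 2, 3, 5, 7 the conclusion holds.
q = 11: 11 mod 14 = 11 — not in {2, 3, 5, 7}.

q = 11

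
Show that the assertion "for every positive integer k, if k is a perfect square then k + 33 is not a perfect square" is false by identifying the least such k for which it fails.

A counterexample is any positive integer k such that k is a perfect square but k + 33 is a perfect square; we check each in order.
For k = 1, 4, 9 the conclusion holds.
k = 16: 16 = 4² and 16 + 33 = 49 = 7².

k = 16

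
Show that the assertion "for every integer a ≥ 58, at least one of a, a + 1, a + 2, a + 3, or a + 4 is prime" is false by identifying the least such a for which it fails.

a = 62

Check each integer a ≥ 58 in order until a, a + 1, a + 2, a + 3, a + 4 are all composite.
The first 4 eligible values, up to a = 61, all satisfy the conclusion.
a = 62: 62 = 2 × 31; 63 = 3 × 21; 64 = 2 × 32; 65 = 5 × 13; 66 = 2 × 33 — all composite.
So a = 62 is the smallest counterexample.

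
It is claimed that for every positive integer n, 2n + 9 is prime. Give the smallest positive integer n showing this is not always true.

n = 3

Check each positive integer n in order until 2n + 9 is not prime.
n = 1: 2n + 9 = 11, prime.
n = 2: 2n + 9 = 13, prime.
n = 3: 2n + 9 = 15 = 3 × 5, composite.
So n = 3 is the smallest counterexample.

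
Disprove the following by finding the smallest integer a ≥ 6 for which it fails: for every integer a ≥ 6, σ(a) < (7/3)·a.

A counterexample is any integer a ≥ 6 such that the claim fails; we check each in order.
For a = 6, 7, 8, 9, 10, 11 the conclusion holds.
a = 12: σ(12) = 28; 28 ≥ 28.

a = 12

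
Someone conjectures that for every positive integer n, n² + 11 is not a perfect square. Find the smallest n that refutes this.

n = 5

For n = 1, 2, 3, 4 the conclusion holds.
n = 5: 5² + 11 = 36 = 6², a perfect square.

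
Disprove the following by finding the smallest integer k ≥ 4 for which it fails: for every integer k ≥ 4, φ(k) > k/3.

k = 6

A counterexample is any integer k ≥ 4 such that the claim fails; we check each in order.
For k = 4, 5 the conclusion holds.
k = 6: φ(6) = 2 and 6/3 = 2, so φ(6) ≤ 6/3.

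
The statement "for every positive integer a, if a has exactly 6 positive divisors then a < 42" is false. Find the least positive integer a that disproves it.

We need the least positive integer a for which a has exactly 6 positive divisors but the claim fails.
The first 5 eligible values, up to a = 32, all satisfy the conclusion.
a = 44: τ(44) = 6; 44 ≥ 42.

a = 44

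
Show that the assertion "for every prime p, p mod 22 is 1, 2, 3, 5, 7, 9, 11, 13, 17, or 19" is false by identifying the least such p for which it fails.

The first 11 eligible values, up to p = 31, all satisfy the conclusion.
p = 37: 37 mod 22 = 15 — not in {1, 2, 3, 5, 7, 9, 11, 13, 17, 19}.

p = 37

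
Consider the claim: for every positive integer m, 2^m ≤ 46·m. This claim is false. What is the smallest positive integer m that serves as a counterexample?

Check each positive integer m in order until 2^m > 46·m.
The first 8 eligible values, up to m = 8, all satisfy the conclusion.
m = 9: 2^m = 512 and 46·m = 414, so 512 > 414.
So m = 9 is the smallest counterexample.

m = 9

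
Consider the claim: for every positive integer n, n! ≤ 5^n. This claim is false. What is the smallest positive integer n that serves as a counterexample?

A counterexample is any positive integer n such that n! > 5^n; we check each in order.
For n = 1, 2, 3, 4, …, 9, 10, 11 the conclusion holds.
n = 12: n! = 479001600 and 5^n = 244140625, so 479001600 > 244140625.

n = 12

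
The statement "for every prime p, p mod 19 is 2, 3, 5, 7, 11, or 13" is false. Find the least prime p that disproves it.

For p = 2, 3, 5, 7, 11, 13 the conclusion holds.
p = 17: 17 mod 19 = 17 — not in {2, 3, 5, 7, 11, 13}.

p = 17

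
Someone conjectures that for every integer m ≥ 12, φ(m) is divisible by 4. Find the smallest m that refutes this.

We need the least integer m ≥ 12 for which φ(m) is not divisible by 4.
For m = 12, 13 the conclusion holds.
m = 14: φ(14) = 6; 6 mod 4 = 2.

m = 14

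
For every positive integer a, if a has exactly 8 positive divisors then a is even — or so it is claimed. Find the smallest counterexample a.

a = 105

Check each positive integer a in order until a has exactly 8 positive divisors but a is odd.
The first 12 eligible values, up to a = 104, all satisfy the conclusion.
a = 105: divisors of 105: 1, 3, 5, 7, 15, 21, 35, 105; 105 is odd.
Thus a = 105 disproves the claim, and no smaller a works.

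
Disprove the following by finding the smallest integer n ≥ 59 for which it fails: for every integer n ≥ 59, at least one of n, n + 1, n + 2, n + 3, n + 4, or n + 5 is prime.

n = 90

Check each integer n ≥ 59 in order until n, n + 1, n + 2, n + 3, n + 4, n + 5 are all composite.
For n = 59, 60, 61, 62, …, 87, 88, 89 the conclusion holds.
n = 90: 90 = 2 × 45; 91 = 7 × 13; 92 = 2 × 46; 93 = 3 × 31; 94 = 2 × 47; 95 = 5 × 19 — all composite.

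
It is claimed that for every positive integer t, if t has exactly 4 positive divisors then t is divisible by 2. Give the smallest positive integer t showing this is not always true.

A counterexample is any positive integer t such that t has exactly 4 positive divisors but t is not divisible by 2; we check each in order.
t = 6: τ(6) = 4; 6 mod 2 = 0.
t = 8: τ(8) = 4; 8 mod 2 = 0.
t = 10: τ(10) = 4; 10 mod 2 = 0.
t = 14: τ(14) = 4; 14 mod 2 = 0.
t = 15: τ(15) = 4; 15 mod 2 = 1.

t = 15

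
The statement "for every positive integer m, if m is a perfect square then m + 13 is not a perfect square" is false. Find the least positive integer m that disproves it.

We need the least positive integer m for which m is a perfect square but m + 13 is a perfect square.
For m = 1, 4, 9, 16, 25 the conclusion holds.
m = 36: 36 = 6² and 36 + 13 = 49 = 7².

m = 36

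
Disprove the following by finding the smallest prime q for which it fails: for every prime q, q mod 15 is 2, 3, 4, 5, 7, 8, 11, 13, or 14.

A counterexample is any prime q such that the claim fails; we check each in order.
The first 10 eligible values, up to q = 29, all satisfy the conclusion.
q = 31: 31 mod 15 = 1 — not in {2, 3, 4, 5, 7, 8, 11, 13, 14}.

q = 31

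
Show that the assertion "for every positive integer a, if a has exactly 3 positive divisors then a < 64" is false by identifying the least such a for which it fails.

a = 121

a = 4: τ(4) = 3; 4 < 64.
a = 9: τ(9) = 3; 9 < 64.
a = 25: τ(25) = 3; 25 < 64.
a = 49: τ(49) = 3; 49 < 64.
a = 121: τ(121) = 3; 121 ≥ 64.
Thus a = 121 disproves the claim, and no smaller a works.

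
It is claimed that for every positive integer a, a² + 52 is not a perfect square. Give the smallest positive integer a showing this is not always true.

a = 12

Check each positive integer a in order until a² + 52 is a perfect square.
For a = 1, 2, 3, 4, …, 9, 10, 11 the conclusion holds.
a = 12: 12² + 52 = 196 = 14², a perfect square.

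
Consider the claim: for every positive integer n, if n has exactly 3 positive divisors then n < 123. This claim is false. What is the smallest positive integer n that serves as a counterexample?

n = 169

We need the least positive integer n for which n has exactly 3 positive divisors but the claim fails.
The first 5 eligible values, up to n = 121, all satisfy the conclusion.
n = 169: τ(169) = 3; 169 ≥ 123.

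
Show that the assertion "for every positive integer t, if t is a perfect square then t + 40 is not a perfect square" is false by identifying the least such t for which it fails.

t = 9

A counterexample is any positive integer t such that t is a perfect square but t + 40 is a perfect square; we check each in order.
t = 1: 1 + 40 = 41, not a perfect square.
t = 4: 4 + 40 = 44, not a perfect square.
t = 9: 9 = 3² and 9 + 40 = 49 = 7².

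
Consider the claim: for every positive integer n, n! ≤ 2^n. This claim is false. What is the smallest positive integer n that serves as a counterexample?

We need the least positive integer n for which n! > 2^n.
For n = 1, 2, 3 the conclusion holds.
n = 4: n! = 24 and 2^n = 16, so 24 > 16.

n = 4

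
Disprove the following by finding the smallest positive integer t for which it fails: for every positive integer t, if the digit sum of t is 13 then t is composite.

t = 67

A counterexample is any positive integer t such that the digit sum of t is 13 but t is prime; we check each in order.
t = 49: digit sum 13; 49 is composite.
t = 58: digit sum 13; 58 is composite.
t = 67: digit sum 13; 67 is prime, not composite.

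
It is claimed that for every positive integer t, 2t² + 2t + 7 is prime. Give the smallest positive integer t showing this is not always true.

t = 6

We need the least positive integer t for which 2t² + 2t + 7 is not prime.
For t = 1, 2, 3, 4, 5 the conclusion holds.
t = 6: 2t² + 2t + 7 = 91 = 7 × 13, composite.
Thus t = 6 disproves the claim, and no smaller t works.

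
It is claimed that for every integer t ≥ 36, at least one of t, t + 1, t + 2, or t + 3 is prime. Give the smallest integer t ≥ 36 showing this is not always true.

t = 48

A counterexample is any integer t ≥ 36 such that t, t + 1, t + 2, t + 3 are all composite; we check each in order.
For t = 36, 37, 38, 39, …, 45, 46, 47 the conclusion holds.
t = 48: 48 = 2 × 24; 49 = 7 × 7; 50 = 2 × 25; 51 = 3 × 17 — all composite.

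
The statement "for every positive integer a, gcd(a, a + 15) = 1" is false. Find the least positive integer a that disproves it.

a = 3

We need the least positive integer a for which gcd(a, a + 15) > 1.
For a = 1, 2 the conclusion holds.
a = 3: gcd(3, 18) = 3.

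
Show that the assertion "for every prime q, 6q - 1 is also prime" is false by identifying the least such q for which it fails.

q = 11

We need the least prime q for which 6q - 1 is not prime.
For q = 2, 3, 5, 7 the conclusion holds.
q = 11: 6q - 1 = 65 = 5 × 13, not prime.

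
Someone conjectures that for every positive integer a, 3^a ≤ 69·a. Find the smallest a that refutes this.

a = 6

We need the least positive integer a for which 3^a > 69·a.
The first 5 eligible values, up to a = 5, all satisfy the conclusion.
a = 6: 3^a = 729 and 69·a = 414, so 729 > 414.
Hence a = 6 is a counterexample.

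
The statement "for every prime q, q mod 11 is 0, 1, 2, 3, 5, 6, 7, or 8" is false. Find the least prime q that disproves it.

For q = 2, 3, 5, 7, 11, 13, 17, 19, 23, 29 the conclusion holds.
q = 31: 31 mod 11 = 9 — not in {0, 1, 2, 3, 5, 6, 7, 8}.

q = 31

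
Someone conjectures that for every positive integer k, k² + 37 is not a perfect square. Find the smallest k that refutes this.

k = 18

Check each positive integer k in order until k² + 37 is a perfect square.
For k = 1, 2, 3, 4, …, 15, 16, 17 the conclusion holds.
k = 18: 18² + 37 = 361 = 19², a perfect square.
Hence k = 18 is a counterexample.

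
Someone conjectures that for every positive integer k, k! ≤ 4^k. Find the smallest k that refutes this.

Check each positive integer k in order until k! > 4^k.
For k = 1, 2, 3, 4, 5, 6, 7, 8 the conclusion holds.
k = 9: k! = 362880 and 4^k = 262144, so 362880 > 262144.

k = 9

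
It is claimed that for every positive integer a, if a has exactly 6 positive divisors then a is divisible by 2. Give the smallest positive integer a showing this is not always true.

a = 12: τ(12) = 6; 12 mod 2 = 0.
a = 18: τ(18) = 6; 18 mod 2 = 0.
a = 20: τ(20) = 6; 20 mod 2 = 0.
a = 28: τ(28) = 6; 28 mod 2 = 0.
a = 32: τ(32) = 6; 32 mod 2 = 0.
a = 44: τ(44) = 6; 44 mod 2 = 0.
a = 45: τ(45) = 6; 45 mod 2 = 1.
Thus a = 45 disproves the claim, and no smaller a works.

a = 45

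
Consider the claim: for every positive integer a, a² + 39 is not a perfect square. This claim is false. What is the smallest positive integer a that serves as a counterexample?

a = 5

Check each positive integer a in order until a² + 39 is a perfect square.
For a = 1, 2, 3, 4 the conclusion holds.
a = 5: 5² + 39 = 64 = 8², a perfect square.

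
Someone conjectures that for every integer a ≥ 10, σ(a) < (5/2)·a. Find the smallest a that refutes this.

Check each integer a ≥ 10 in order until the claim fails.
For a = 10, 11, 12, 13, …, 21, 22, 23 the conclusion holds.
a = 24: σ(24) = 60; 60 ≥ 60.
Thus a = 24 disproves the claim, and no smaller a works.

a = 24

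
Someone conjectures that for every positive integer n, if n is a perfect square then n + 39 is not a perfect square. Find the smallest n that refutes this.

The first 4 eligible values, up to n = 16, all satisfy the conclusion.
n = 25: 25 = 5² and 25 + 39 = 64 = 8².
So n = 25 is the smallest counterexample.

n = 25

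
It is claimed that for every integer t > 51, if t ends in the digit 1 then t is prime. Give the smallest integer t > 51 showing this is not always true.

t = 81

t = 61: 61 ends in 1 and is prime.
t = 71: 71 ends in 1 and is prime.
t = 81: 81 ends in 1; 81 = 3 × 27, composite.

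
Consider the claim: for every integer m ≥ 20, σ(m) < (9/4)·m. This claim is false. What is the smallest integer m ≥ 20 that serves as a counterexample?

m = 20: σ(20) = 42; 42 < 45.
m = 21: σ(21) = 32; 32 < 189/4.
m = 22: σ(22) = 36; 36 < 99/2.
m = 23: σ(23) = 24; 24 < 207/4.
m = 24: σ(24) = 60; 60 ≥ 54.

m = 24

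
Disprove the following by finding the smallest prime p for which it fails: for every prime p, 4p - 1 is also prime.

p = 7

We need the least prime p for which 4p - 1 is not prime.
For p = 2, 3, 5 the conclusion holds.
p = 7: 4p - 1 = 27 = 3 × 9, not prime.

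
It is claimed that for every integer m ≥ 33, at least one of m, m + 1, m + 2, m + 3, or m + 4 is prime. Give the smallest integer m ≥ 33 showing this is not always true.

m = 48

For m = 33, 34, 35, 36, …, 45, 46, 47 the conclusion holds.
m = 48: 48 = 2 × 24; 49 = 7 × 7; 50 = 2 × 25; 51 = 3 × 17; 52 = 2 × 26 — all composite.
Thus m = 48 disproves the claim, and no smaller m works.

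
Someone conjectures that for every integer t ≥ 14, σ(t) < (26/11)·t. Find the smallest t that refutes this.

t = 24

For t = 14, 15, 16, 17, 18, 19, 20, 21, 22, 23 the conclusion holds.
t = 24: σ(24) = 60; 60 ≥ 624/11.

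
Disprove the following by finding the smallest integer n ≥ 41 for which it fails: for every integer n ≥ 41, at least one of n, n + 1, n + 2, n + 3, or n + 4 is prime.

Check each integer n ≥ 41 in order until n, n + 1, n + 2, n + 3, n + 4 are all composite.
n = 41: 41 is prime.
n = 42: 43 is prime.
n = 43: 43 is prime.
n = 44: 47 is prime.
n = 45: 47 is prime.
n = 46: 47 is prime.
n = 47: 47 is prime.
n = 48: 48 = 2 × 24; 49 = 7 × 7; 50 = 2 × 25; 51 = 3 × 17; 52 = 2 × 26 — all composite.

n = 48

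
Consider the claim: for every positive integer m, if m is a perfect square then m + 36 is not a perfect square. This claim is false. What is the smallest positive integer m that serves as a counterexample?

m = 64

Check each positive integer m in order until m is a perfect square but m + 36 is a perfect square.
m = 1: 1 + 36 = 37, not a perfect square.
m = 4: 4 + 36 = 40, not a perfect square.
m = 9: 9 + 36 = 45, not a perfect square.
m = 16: 16 + 36 = 52, not a perfect square.
m = 25: 25 + 36 = 61, not a perfect square.
m = 36: 36 + 36 = 72, not a perfect square.
m = 49: 49 + 36 = 85, not a perfect square.
m = 64: 64 = 8² and 64 + 36 = 100 = 10².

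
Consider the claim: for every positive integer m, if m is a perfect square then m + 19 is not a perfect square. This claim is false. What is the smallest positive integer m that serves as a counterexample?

The first 8 eligible values, up to m = 64, all satisfy the conclusion.
m = 81: 81 = 9² and 81 + 19 = 100 = 10².
So m = 81 is the smallest counterexample.

m = 81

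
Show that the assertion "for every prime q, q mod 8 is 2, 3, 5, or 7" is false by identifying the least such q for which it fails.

Check each prime q in order until the claim fails.
q = 2: 2 mod 8 = 2.
q = 3: 3 mod 8 = 3.
q = 5: 5 mod 8 = 5.
q = 7: 7 mod 8 = 7.
q = 11: 11 mod 8 = 3.
q = 13: 13 mod 8 = 5.
q = 17: 17 mod 8 = 1 — not in {2, 3, 5, 7}.

q = 17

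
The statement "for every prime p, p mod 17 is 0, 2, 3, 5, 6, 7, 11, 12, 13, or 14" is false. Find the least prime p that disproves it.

For p = 2, 3, 5, 7, …, 31, 37, 41 the conclusion holds.
p = 43: 43 mod 17 = 9 — not in {0, 2, 3, 5, 6, 7, 11, 12, 13, 14}.

p = 43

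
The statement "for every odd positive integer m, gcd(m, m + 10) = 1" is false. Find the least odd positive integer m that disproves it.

Check each odd positive integer m in order until gcd(m, m + 10) > 1.
m = 1: gcd(1, 11) = 1.
m = 3: gcd(3, 13) = 1.
m = 5: gcd(5, 15) = 5.

m = 5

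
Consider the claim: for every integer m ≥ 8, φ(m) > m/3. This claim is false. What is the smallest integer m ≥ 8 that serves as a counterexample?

We need the least integer m ≥ 8 for which the claim fails.
For m = 8, 9, 10, 11 the conclusion holds.
m = 12: φ(12) = 4 and 12/3 = 4, so φ(12) ≤ 12/3.

m = 12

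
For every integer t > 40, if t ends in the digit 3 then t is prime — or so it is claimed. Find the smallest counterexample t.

Check each integer t > 40 in order until t ends in the digit 3 but t is not prime.
t = 43: 43 ends in 3 and is prime.
t = 53: 53 ends in 3 and is prime.
t = 63: 63 ends in 3; 63 = 3 × 21, composite.
Hence t = 63 is a counterexample.

t = 63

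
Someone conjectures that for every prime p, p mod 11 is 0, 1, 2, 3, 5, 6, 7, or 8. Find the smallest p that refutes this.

A counterexample is any prime p such that the claim fails; we check each in order.
The first 10 eligible values, up to p = 29, all satisfy the conclusion.
p = 31: 31 mod 11 = 9 — not in {0, 1, 2, 3, 5, 6, 7, 8}.

p = 31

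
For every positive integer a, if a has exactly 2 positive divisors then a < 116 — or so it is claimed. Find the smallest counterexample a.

a = 127

A counterexample is any positive integer a such that a has exactly 2 positive divisors but the claim fails; we check each in order.
For a = 2, 3, 5, 7, …, 107, 109, 113 the conclusion holds.
a = 127: τ(127) = 2; 127 ≥ 116.
So a = 127 is the smallest counterexample.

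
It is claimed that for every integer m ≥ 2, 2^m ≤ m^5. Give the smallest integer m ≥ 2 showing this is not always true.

m = 23

We need the least integer m ≥ 2 for which 2^m > m^5.
For m = 2, 3, 4, 5, …, 20, 21, 22 the conclusion holds.
m = 23: 2^m = 8388608 and m^5 = 6436343, so 8388608 > 6436343.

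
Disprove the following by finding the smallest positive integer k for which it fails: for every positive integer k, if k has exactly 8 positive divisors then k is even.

k = 105

For k = 24, 30, 40, 42, …, 88, 102, 104 the conclusion holds.
k = 105: divisors of 105: 1, 3, 5, 7, 15, 21, 35, 105; 105 is odd.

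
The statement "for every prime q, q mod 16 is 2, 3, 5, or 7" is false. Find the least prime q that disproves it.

q = 11

We need the least prime q for which the claim fails.
The first 4 eligible values, up to q = 7, all satisfy the conclusion.
q = 11: 11 mod 16 = 11 — not in {2, 3, 5, 7}.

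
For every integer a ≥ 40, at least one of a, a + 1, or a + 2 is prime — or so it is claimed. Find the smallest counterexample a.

Check each integer a ≥ 40 in order until a, a + 1, a + 2 are all composite.
a = 40: 41 is prime.
a = 41: 41 is prime.
a = 42: 43 is prime.
a = 43: 43 is prime.
a = 44: 44 = 2 × 22; 45 = 3 × 15; 46 = 2 × 23 — all composite.
Thus a = 44 disproves the claim, and no smaller a works.

a = 44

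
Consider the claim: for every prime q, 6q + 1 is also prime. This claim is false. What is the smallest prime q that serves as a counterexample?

Check each prime q in order until 6q + 1 is not prime.
For q = 2, 3, 5, 7, 11, 13, 17 the conclusion holds.
q = 19: 6q + 1 = 115 = 5 × 23, not prime.
Thus q = 19 disproves the claim, and no smaller q works.

q = 19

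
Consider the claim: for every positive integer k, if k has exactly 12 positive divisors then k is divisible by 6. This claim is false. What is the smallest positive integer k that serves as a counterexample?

k = 140

We need the least positive integer k for which k has exactly 12 positive divisors but k is not divisible by 6.
The first 8 eligible values, up to k = 132, all satisfy the conclusion.
k = 140: τ(140) = 12; 140 mod 6 = 2.
Hence k = 140 is a counterexample.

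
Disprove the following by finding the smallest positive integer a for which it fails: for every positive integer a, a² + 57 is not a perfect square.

a = 8

The first 7 eligible values, up to a = 7, all satisfy the conclusion.
a = 8: 8² + 57 = 121 = 11², a perfect square.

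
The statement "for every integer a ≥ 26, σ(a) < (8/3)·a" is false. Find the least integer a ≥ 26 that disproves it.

a = 60

Check each integer a ≥ 26 in order until the claim fails.
For a = 26, 27, 28, 29, …, 57, 58, 59 the conclusion holds.
a = 60: σ(60) = 168; 168 ≥ 160.
So a = 60 is the smallest counterexample.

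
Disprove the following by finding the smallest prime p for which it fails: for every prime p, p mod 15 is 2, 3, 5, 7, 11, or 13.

A counterexample is any prime p such that the claim fails; we check each in order.
For p = 2, 3, 5, 7, 11, 13, 17 the conclusion holds.
p = 19: 19 mod 15 = 4 — not in {2, 3, 5, 7, 11, 13}.
Hence p = 19 is a counterexample.

p = 19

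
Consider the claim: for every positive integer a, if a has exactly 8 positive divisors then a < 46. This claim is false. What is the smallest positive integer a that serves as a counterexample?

a = 24: τ(24) = 8; 24 < 46.
a = 30: τ(30) = 8; 30 < 46.
a = 40: τ(40) = 8; 40 < 46.
a = 42: τ(42) = 8; 42 < 46.
a = 54: τ(54) = 8; 54 ≥ 46.

a = 54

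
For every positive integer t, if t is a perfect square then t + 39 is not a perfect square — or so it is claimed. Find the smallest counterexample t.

Check each positive integer t in order until t is a perfect square but t + 39 is a perfect square.
t = 1: 1 + 39 = 40, not a perfect square.
t = 4: 4 + 39 = 43, not a perfect square.
t = 9: 9 + 39 = 48, not a perfect square.
t = 16: 16 + 39 = 55, not a perfect square.
t = 25: 25 = 5² and 25 + 39 = 64 = 8².

t = 25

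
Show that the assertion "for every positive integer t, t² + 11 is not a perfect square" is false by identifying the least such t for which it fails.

We need the least positive integer t for which t² + 11 is a perfect square.
For t = 1, 2, 3, 4 the conclusion holds.
t = 5: 5² + 11 = 36 = 6², a perfect square.
Thus t = 5 disproves the claim, and no smaller t works.

t = 5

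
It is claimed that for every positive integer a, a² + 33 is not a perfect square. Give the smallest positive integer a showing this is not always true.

a = 4

Check each positive integer a in order until a² + 33 is a perfect square.
For a = 1, 2, 3 the conclusion holds.
a = 4: 4² + 33 = 49 = 7², a perfect square.
So a = 4 is the smallest counterexample.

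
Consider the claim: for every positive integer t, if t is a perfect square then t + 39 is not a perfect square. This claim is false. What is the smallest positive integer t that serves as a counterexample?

We need the least positive integer t for which t is a perfect square but t + 39 is a perfect square.
The first 4 eligible values, up to t = 16, all satisfy the conclusion.
t = 25: 25 = 5² and 25 + 39 = 64 = 8².

t = 25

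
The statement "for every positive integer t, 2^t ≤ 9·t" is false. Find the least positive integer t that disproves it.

The first 5 eligible values, up to t = 5, all satisfy the conclusion.
t = 6: 2^t = 64 and 9·t = 54, so 64 > 54.

t = 6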